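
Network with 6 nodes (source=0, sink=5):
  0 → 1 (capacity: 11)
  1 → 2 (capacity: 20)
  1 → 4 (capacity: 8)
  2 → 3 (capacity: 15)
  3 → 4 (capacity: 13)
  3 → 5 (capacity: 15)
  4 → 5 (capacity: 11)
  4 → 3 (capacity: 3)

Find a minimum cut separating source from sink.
Min cut value = 11, edges: (0,1)

Min cut value: 11
Partition: S = [0], T = [1, 2, 3, 4, 5]
Cut edges: (0,1)

By max-flow min-cut theorem, max flow = min cut = 11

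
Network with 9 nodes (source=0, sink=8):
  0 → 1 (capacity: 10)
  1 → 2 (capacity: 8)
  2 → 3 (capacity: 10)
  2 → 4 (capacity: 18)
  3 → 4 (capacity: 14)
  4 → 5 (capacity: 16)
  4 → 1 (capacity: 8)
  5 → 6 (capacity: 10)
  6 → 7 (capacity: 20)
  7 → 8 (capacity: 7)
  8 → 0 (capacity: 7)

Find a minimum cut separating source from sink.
Min cut value = 7, edges: (7,8)

Min cut value: 7
Partition: S = [0, 1, 2, 3, 4, 5, 6, 7], T = [8]
Cut edges: (7,8)

By max-flow min-cut theorem, max flow = min cut = 7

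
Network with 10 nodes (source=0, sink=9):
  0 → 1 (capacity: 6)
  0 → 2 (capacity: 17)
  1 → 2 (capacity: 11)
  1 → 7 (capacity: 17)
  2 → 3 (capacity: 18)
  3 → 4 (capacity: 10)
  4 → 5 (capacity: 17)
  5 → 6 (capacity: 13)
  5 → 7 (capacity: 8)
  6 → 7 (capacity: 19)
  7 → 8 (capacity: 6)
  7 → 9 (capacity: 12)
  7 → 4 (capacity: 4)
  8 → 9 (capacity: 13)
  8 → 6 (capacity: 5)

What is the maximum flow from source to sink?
Maximum flow = 16

Max flow: 16

Flow assignment:
  0 → 1: 6/6
  0 → 2: 10/17
  1 → 7: 6/17
  2 → 3: 10/18
  3 → 4: 10/10
  4 → 5: 10/17
  5 → 6: 2/13
  5 → 7: 8/8
  6 → 7: 2/19
  7 → 8: 4/6
  7 → 9: 12/12
  8 → 9: 4/13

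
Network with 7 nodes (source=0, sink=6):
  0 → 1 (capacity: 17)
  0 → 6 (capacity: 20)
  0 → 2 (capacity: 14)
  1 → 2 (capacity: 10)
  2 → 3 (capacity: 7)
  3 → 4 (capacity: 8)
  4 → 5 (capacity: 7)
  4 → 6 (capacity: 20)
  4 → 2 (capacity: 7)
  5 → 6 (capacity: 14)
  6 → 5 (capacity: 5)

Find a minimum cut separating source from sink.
Min cut value = 27, edges: (0,6), (2,3)

Min cut value: 27
Partition: S = [0, 1, 2], T = [3, 4, 5, 6]
Cut edges: (0,6), (2,3)

By max-flow min-cut theorem, max flow = min cut = 27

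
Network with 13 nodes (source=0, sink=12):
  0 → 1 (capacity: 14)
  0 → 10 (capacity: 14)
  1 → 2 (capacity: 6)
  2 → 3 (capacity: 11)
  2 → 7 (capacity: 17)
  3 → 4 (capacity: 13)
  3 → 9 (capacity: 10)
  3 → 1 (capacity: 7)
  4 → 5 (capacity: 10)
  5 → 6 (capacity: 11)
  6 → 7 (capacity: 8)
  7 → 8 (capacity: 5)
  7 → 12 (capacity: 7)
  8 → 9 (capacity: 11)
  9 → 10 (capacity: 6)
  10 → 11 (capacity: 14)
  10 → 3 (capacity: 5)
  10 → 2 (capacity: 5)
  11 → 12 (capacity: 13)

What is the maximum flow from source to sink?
Maximum flow = 20

Max flow: 20

Flow assignment:
  0 → 1: 6/14
  0 → 10: 14/14
  1 → 2: 6/6
  2 → 7: 7/17
  7 → 12: 7/7
  10 → 11: 13/14
  10 → 2: 1/5
  11 → 12: 13/13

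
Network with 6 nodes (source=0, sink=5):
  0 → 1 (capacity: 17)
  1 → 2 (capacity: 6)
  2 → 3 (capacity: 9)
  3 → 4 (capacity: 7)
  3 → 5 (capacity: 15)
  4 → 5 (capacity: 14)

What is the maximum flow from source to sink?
Maximum flow = 6

Max flow: 6

Flow assignment:
  0 → 1: 6/17
  1 → 2: 6/6
  2 → 3: 6/9
  3 → 5: 6/15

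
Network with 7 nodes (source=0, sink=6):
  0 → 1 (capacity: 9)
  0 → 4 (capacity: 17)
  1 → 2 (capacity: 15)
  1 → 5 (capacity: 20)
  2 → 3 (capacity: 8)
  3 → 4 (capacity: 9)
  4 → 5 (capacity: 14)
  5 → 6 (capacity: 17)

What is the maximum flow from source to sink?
Maximum flow = 17

Max flow: 17

Flow assignment:
  0 → 1: 3/9
  0 → 4: 14/17
  1 → 5: 3/20
  4 → 5: 14/14
  5 → 6: 17/17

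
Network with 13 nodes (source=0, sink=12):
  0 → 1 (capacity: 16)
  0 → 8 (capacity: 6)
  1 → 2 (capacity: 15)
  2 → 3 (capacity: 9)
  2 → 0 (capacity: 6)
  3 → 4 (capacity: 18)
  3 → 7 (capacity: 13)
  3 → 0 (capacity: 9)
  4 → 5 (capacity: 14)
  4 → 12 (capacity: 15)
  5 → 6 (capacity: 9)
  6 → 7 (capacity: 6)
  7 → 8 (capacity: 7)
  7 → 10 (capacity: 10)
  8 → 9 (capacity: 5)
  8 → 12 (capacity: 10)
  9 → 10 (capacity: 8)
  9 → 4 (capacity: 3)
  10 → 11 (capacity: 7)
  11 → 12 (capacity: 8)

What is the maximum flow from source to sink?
Maximum flow = 15

Max flow: 15

Flow assignment:
  0 → 1: 15/16
  0 → 8: 6/6
  1 → 2: 15/15
  2 → 3: 9/9
  2 → 0: 6/6
  3 → 4: 9/18
  4 → 12: 9/15
  8 → 12: 6/10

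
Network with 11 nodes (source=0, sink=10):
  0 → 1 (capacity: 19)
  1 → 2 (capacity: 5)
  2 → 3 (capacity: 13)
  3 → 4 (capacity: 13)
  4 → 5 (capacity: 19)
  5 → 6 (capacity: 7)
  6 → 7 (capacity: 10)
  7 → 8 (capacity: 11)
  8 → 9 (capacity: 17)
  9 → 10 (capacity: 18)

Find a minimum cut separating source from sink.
Min cut value = 5, edges: (1,2)

Min cut value: 5
Partition: S = [0, 1], T = [2, 3, 4, 5, 6, 7, 8, 9, 10]
Cut edges: (1,2)

By max-flow min-cut theorem, max flow = min cut = 5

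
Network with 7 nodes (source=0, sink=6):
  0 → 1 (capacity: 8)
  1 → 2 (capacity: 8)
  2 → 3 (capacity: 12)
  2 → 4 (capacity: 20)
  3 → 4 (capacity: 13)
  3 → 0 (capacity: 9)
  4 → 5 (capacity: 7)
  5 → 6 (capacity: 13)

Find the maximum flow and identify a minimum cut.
Max flow = 7, Min cut edges: (4,5)

Maximum flow: 7
Minimum cut: (4,5)
Partition: S = [0, 1, 2, 3, 4], T = [5, 6]

Max-flow min-cut theorem verified: both equal 7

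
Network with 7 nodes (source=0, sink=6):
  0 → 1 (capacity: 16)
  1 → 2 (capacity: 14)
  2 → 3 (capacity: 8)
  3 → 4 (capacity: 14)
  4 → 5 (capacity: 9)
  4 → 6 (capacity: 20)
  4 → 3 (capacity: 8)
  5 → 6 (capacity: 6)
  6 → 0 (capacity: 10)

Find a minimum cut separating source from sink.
Min cut value = 8, edges: (2,3)

Min cut value: 8
Partition: S = [0, 1, 2], T = [3, 4, 5, 6]
Cut edges: (2,3)

By max-flow min-cut theorem, max flow = min cut = 8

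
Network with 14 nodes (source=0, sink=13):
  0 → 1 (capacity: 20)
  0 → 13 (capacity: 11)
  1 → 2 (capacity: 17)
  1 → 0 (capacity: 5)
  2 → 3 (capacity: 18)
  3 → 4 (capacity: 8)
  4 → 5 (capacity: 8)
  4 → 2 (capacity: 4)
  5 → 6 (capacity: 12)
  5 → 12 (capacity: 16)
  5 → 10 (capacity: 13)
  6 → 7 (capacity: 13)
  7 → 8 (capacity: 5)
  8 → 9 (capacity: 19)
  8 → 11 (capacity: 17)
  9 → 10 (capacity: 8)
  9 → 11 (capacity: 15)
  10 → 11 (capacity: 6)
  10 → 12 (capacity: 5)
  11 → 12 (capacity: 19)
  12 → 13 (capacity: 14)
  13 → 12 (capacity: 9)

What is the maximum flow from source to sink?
Maximum flow = 19

Max flow: 19

Flow assignment:
  0 → 1: 8/20
  0 → 13: 11/11
  1 → 2: 8/17
  2 → 3: 8/18
  3 → 4: 8/8
  4 → 5: 8/8
  5 → 12: 8/16
  12 → 13: 8/14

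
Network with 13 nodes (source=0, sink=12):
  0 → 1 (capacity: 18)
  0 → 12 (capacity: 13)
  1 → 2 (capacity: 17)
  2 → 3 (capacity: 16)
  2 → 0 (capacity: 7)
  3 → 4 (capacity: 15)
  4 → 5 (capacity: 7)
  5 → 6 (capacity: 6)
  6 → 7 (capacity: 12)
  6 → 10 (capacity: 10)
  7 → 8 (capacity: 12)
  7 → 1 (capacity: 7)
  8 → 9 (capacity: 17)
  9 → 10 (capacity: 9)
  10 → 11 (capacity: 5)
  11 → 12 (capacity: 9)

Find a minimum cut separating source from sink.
Min cut value = 18, edges: (0,12), (10,11)

Min cut value: 18
Partition: S = [0, 1, 2, 3, 4, 5, 6, 7, 8, 9, 10], T = [11, 12]
Cut edges: (0,12), (10,11)

By max-flow min-cut theorem, max flow = min cut = 18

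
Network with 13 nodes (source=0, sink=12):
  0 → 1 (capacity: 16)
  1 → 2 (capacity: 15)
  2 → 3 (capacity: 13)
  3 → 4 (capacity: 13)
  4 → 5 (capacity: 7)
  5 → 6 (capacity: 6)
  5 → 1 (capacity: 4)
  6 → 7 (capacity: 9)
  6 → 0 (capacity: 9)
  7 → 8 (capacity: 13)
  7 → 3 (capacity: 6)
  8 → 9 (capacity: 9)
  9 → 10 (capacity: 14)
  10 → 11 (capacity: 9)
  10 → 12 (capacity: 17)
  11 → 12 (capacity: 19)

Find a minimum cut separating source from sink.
Min cut value = 6, edges: (5,6)

Min cut value: 6
Partition: S = [0, 1, 2, 3, 4, 5], T = [6, 7, 8, 9, 10, 11, 12]
Cut edges: (5,6)

By max-flow min-cut theorem, max flow = min cut = 6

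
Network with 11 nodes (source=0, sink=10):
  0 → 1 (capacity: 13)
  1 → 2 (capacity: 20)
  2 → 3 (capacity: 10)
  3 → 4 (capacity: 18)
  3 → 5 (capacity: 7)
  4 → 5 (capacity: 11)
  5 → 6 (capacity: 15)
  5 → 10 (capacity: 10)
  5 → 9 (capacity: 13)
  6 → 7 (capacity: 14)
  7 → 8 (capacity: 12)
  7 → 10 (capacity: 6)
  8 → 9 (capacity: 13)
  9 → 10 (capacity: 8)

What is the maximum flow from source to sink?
Maximum flow = 10

Max flow: 10

Flow assignment:
  0 → 1: 10/13
  1 → 2: 10/20
  2 → 3: 10/10
  3 → 4: 3/18
  3 → 5: 7/7
  4 → 5: 3/11
  5 → 10: 10/10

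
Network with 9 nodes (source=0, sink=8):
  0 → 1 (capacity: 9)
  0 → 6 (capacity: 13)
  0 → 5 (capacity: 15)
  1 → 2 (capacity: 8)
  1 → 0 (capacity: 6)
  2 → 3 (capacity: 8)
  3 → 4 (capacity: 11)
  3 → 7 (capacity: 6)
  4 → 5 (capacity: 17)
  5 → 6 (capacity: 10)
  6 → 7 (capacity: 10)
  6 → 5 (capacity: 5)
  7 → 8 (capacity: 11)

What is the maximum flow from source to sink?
Maximum flow = 11

Max flow: 11

Flow assignment:
  0 → 1: 6/9
  0 → 5: 5/15
  1 → 2: 6/8
  2 → 3: 6/8
  3 → 7: 6/6
  5 → 6: 5/10
  6 → 7: 5/10
  7 → 8: 11/11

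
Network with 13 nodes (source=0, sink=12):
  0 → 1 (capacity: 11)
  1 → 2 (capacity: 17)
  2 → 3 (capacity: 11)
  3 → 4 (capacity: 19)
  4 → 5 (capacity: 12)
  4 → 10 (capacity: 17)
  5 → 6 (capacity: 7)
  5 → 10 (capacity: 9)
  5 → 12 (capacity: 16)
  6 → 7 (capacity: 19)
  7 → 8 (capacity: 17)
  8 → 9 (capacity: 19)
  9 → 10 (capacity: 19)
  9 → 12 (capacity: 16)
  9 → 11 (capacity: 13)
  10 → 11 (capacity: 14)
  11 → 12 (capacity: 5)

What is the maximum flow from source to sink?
Maximum flow = 11

Max flow: 11

Flow assignment:
  0 → 1: 11/11
  1 → 2: 11/17
  2 → 3: 11/11
  3 → 4: 11/19
  4 → 5: 11/12
  5 → 12: 11/16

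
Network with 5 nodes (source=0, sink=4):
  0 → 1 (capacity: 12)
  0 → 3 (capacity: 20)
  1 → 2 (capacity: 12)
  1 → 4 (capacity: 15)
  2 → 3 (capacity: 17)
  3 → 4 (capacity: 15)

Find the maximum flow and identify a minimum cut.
Max flow = 27, Min cut edges: (0,1), (3,4)

Maximum flow: 27
Minimum cut: (0,1), (3,4)
Partition: S = [0, 2, 3], T = [1, 4]

Max-flow min-cut theorem verified: both equal 27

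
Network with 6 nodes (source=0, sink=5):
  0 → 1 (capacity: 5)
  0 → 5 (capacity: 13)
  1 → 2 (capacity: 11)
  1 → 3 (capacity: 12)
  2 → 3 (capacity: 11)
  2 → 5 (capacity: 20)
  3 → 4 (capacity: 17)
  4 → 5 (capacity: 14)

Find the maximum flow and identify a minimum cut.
Max flow = 18, Min cut edges: (0,1), (0,5)

Maximum flow: 18
Minimum cut: (0,1), (0,5)
Partition: S = [0], T = [1, 2, 3, 4, 5]

Max-flow min-cut theorem verified: both equal 18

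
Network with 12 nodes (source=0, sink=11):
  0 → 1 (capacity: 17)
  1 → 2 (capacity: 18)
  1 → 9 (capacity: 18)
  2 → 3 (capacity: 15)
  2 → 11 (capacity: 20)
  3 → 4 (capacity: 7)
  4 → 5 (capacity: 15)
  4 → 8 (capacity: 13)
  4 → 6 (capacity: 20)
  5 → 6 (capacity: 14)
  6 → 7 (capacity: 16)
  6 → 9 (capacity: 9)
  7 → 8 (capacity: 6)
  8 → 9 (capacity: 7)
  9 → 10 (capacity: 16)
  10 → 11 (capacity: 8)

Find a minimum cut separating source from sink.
Min cut value = 17, edges: (0,1)

Min cut value: 17
Partition: S = [0], T = [1, 2, 3, 4, 5, 6, 7, 8, 9, 10, 11]
Cut edges: (0,1)

By max-flow min-cut theorem, max flow = min cut = 17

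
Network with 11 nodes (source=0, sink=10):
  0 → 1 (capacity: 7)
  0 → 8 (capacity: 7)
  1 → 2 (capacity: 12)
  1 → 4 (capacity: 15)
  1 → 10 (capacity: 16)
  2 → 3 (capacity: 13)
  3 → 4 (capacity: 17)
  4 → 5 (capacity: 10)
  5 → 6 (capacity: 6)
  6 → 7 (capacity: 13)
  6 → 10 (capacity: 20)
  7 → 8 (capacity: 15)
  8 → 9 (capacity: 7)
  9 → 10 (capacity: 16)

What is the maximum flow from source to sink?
Maximum flow = 14

Max flow: 14

Flow assignment:
  0 → 1: 7/7
  0 → 8: 7/7
  1 → 10: 7/16
  8 → 9: 7/7
  9 → 10: 7/16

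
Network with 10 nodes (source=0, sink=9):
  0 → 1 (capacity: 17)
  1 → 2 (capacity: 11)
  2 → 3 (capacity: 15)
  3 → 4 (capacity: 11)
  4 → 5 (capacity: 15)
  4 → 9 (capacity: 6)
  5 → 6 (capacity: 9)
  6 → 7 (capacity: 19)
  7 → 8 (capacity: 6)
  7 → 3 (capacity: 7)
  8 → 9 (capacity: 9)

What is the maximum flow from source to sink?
Maximum flow = 11

Max flow: 11

Flow assignment:
  0 → 1: 11/17
  1 → 2: 11/11
  2 → 3: 11/15
  3 → 4: 11/11
  4 → 5: 5/15
  4 → 9: 6/6
  5 → 6: 5/9
  6 → 7: 5/19
  7 → 8: 5/6
  8 → 9: 5/9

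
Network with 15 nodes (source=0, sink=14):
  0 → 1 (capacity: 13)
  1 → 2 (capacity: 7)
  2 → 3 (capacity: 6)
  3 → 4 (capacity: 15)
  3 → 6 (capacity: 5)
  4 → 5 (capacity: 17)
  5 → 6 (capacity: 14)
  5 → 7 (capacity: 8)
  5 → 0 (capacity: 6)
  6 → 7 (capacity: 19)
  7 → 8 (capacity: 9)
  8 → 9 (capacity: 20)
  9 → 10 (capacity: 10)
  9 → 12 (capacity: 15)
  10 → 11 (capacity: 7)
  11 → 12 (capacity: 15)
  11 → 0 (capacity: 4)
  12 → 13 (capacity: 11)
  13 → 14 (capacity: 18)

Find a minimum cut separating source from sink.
Min cut value = 6, edges: (2,3)

Min cut value: 6
Partition: S = [0, 1, 2], T = [3, 4, 5, 6, 7, 8, 9, 10, 11, 12, 13, 14]
Cut edges: (2,3)

By max-flow min-cut theorem, max flow = min cut = 6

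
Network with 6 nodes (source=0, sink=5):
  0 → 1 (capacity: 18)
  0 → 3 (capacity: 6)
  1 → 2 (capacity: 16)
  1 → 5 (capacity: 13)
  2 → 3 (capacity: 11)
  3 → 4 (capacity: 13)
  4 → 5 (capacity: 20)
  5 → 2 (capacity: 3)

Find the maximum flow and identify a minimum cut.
Max flow = 24, Min cut edges: (0,1), (0,3)

Maximum flow: 24
Minimum cut: (0,1), (0,3)
Partition: S = [0], T = [1, 2, 3, 4, 5]

Max-flow min-cut theorem verified: both equal 24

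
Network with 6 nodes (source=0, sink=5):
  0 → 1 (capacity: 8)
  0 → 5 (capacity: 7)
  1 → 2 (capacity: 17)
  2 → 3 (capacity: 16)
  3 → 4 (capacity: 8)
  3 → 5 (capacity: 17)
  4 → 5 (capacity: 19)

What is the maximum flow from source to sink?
Maximum flow = 15

Max flow: 15

Flow assignment:
  0 → 1: 8/8
  0 → 5: 7/7
  1 → 2: 8/17
  2 → 3: 8/16
  3 → 5: 8/17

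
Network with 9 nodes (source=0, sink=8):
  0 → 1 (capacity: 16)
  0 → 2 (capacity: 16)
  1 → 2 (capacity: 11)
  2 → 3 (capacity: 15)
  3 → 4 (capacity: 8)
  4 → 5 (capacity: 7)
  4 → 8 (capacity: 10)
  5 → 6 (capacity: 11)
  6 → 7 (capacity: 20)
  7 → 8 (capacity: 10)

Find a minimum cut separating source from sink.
Min cut value = 8, edges: (3,4)

Min cut value: 8
Partition: S = [0, 1, 2, 3], T = [4, 5, 6, 7, 8]
Cut edges: (3,4)

By max-flow min-cut theorem, max flow = min cut = 8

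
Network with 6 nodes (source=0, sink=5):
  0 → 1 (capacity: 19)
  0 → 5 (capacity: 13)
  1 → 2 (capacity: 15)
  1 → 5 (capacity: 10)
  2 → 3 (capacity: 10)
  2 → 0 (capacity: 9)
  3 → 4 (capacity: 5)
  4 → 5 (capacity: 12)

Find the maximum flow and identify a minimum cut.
Max flow = 28, Min cut edges: (0,5), (1,5), (3,4)

Maximum flow: 28
Minimum cut: (0,5), (1,5), (3,4)
Partition: S = [0, 1, 2, 3], T = [4, 5]

Max-flow min-cut theorem verified: both equal 28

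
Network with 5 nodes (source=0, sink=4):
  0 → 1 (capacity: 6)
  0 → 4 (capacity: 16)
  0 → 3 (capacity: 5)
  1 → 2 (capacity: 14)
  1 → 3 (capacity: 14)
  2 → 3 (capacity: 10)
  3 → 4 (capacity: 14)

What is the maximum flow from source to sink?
Maximum flow = 27

Max flow: 27

Flow assignment:
  0 → 1: 6/6
  0 → 4: 16/16
  0 → 3: 5/5
  1 → 3: 6/14
  3 → 4: 11/14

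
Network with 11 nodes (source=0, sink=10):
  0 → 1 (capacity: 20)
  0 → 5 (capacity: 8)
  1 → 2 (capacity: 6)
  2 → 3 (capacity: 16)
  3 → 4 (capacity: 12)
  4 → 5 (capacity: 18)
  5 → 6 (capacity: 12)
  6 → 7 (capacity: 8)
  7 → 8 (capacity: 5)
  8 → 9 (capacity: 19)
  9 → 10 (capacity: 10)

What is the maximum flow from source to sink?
Maximum flow = 5

Max flow: 5

Flow assignment:
  0 → 1: 5/20
  1 → 2: 5/6
  2 → 3: 5/16
  3 → 4: 5/12
  4 → 5: 5/18
  5 → 6: 5/12
  6 → 7: 5/8
  7 → 8: 5/5
  8 → 9: 5/19
  9 → 10: 5/10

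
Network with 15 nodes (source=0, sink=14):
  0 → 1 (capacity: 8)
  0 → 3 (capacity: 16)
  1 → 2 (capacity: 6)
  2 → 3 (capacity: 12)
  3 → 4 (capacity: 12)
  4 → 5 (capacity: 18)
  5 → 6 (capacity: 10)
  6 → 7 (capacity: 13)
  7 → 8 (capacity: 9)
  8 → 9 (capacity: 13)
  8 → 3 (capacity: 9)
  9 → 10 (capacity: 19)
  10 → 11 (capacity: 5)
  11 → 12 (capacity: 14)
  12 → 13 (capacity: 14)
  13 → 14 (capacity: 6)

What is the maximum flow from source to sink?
Maximum flow = 5

Max flow: 5

Flow assignment:
  0 → 1: 5/8
  1 → 2: 5/6
  2 → 3: 5/12
  3 → 4: 9/12
  4 → 5: 9/18
  5 → 6: 9/10
  6 → 7: 9/13
  7 → 8: 9/9
  8 → 9: 5/13
  8 → 3: 4/9
  9 → 10: 5/19
  10 → 11: 5/5
  11 → 12: 5/14
  12 → 13: 5/14
  13 → 14: 5/6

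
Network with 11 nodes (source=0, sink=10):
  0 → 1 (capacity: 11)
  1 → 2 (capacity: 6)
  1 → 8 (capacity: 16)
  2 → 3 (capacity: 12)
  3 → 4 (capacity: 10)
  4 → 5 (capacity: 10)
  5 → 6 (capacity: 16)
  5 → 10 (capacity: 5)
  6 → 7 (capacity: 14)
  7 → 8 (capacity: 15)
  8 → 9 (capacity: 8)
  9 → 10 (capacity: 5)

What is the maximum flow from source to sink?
Maximum flow = 10

Max flow: 10

Flow assignment:
  0 → 1: 10/11
  1 → 2: 5/6
  1 → 8: 5/16
  2 → 3: 5/12
  3 → 4: 5/10
  4 → 5: 5/10
  5 → 10: 5/5
  8 → 9: 5/8
  9 → 10: 5/5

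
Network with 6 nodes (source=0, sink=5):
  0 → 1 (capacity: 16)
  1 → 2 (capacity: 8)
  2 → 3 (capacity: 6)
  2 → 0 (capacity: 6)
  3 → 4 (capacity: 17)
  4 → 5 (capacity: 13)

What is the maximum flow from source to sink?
Maximum flow = 6

Max flow: 6

Flow assignment:
  0 → 1: 8/16
  1 → 2: 8/8
  2 → 3: 6/6
  2 → 0: 2/6
  3 → 4: 6/17
  4 → 5: 6/13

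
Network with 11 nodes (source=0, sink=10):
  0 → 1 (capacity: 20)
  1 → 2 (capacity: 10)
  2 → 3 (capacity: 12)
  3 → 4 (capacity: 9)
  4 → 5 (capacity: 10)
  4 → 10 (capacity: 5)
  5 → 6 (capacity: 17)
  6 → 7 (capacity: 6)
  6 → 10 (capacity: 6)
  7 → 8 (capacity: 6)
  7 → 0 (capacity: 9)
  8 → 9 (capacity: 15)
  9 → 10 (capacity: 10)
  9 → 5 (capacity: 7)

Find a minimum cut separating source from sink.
Min cut value = 9, edges: (3,4)

Min cut value: 9
Partition: S = [0, 1, 2, 3], T = [4, 5, 6, 7, 8, 9, 10]
Cut edges: (3,4)

By max-flow min-cut theorem, max flow = min cut = 9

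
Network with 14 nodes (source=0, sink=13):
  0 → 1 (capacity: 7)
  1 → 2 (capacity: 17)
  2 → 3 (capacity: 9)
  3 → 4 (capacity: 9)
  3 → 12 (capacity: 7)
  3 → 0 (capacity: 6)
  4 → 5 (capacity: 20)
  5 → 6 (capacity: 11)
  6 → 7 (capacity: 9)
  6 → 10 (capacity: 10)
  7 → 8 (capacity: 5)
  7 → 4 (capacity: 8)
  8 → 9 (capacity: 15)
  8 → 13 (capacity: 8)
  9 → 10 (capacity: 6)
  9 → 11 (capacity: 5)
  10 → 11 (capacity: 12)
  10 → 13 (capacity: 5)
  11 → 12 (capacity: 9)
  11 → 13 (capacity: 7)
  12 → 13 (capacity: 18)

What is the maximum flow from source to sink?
Maximum flow = 7

Max flow: 7

Flow assignment:
  0 → 1: 7/7
  1 → 2: 7/17
  2 → 3: 7/9
  3 → 12: 7/7
  12 → 13: 7/18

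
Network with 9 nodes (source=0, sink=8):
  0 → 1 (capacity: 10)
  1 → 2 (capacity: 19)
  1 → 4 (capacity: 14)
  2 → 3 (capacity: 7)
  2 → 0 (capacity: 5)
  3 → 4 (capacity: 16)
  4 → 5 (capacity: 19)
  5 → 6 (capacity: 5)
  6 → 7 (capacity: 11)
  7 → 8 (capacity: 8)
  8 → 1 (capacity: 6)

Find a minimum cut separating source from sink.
Min cut value = 5, edges: (5,6)

Min cut value: 5
Partition: S = [0, 1, 2, 3, 4, 5], T = [6, 7, 8]
Cut edges: (5,6)

By max-flow min-cut theorem, max flow = min cut = 5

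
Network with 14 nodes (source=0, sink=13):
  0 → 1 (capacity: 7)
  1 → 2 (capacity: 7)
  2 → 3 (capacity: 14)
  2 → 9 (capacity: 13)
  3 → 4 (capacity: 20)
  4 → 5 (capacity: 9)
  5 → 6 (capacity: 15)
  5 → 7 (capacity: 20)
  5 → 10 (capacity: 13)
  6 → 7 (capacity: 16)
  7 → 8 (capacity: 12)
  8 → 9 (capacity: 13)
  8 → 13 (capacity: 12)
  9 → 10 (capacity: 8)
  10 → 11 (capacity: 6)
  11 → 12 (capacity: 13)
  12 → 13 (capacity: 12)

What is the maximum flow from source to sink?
Maximum flow = 7

Max flow: 7

Flow assignment:
  0 → 1: 7/7
  1 → 2: 7/7
  2 → 3: 1/14
  2 → 9: 6/13
  3 → 4: 1/20
  4 → 5: 1/9
  5 → 7: 1/20
  7 → 8: 1/12
  8 → 13: 1/12
  9 → 10: 6/8
  10 → 11: 6/6
  11 → 12: 6/13
  12 → 13: 6/12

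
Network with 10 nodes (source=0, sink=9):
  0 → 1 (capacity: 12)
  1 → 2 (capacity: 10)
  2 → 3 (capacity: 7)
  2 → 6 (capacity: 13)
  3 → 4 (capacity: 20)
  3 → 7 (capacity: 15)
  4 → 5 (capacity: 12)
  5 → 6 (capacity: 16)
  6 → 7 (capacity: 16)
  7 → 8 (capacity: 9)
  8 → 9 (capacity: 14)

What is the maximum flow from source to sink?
Maximum flow = 9

Max flow: 9

Flow assignment:
  0 → 1: 9/12
  1 → 2: 9/10
  2 → 3: 6/7
  2 → 6: 3/13
  3 → 7: 6/15
  6 → 7: 3/16
  7 → 8: 9/9
  8 → 9: 9/14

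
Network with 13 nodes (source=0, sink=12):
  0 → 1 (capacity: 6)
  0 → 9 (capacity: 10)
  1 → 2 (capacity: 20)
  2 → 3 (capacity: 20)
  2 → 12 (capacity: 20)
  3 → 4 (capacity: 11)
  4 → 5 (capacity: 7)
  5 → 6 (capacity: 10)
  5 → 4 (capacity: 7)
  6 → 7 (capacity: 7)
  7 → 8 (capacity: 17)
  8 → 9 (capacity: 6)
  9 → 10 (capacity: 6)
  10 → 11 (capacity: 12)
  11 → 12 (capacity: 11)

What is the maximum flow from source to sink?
Maximum flow = 12

Max flow: 12

Flow assignment:
  0 → 1: 6/6
  0 → 9: 6/10
  1 → 2: 6/20
  2 → 12: 6/20
  9 → 10: 6/6
  10 → 11: 6/12
  11 → 12: 6/11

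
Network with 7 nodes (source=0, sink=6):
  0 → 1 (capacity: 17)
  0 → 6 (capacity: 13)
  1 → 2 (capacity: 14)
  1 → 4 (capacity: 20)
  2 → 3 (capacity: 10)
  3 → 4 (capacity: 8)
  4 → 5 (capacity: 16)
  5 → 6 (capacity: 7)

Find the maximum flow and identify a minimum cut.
Max flow = 20, Min cut edges: (0,6), (5,6)

Maximum flow: 20
Minimum cut: (0,6), (5,6)
Partition: S = [0, 1, 2, 3, 4, 5], T = [6]

Max-flow min-cut theorem verified: both equal 20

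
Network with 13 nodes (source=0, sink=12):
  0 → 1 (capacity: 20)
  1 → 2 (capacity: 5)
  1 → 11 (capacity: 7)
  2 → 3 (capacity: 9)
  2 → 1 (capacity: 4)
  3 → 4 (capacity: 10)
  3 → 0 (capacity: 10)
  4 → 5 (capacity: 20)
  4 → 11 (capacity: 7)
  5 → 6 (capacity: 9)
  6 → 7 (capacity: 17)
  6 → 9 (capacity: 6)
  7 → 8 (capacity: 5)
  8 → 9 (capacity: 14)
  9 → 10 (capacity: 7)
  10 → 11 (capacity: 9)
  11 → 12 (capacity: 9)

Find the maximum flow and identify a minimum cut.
Max flow = 9, Min cut edges: (11,12)

Maximum flow: 9
Minimum cut: (11,12)
Partition: S = [0, 1, 2, 3, 4, 5, 6, 7, 8, 9, 10, 11], T = [12]

Max-flow min-cut theorem verified: both equal 9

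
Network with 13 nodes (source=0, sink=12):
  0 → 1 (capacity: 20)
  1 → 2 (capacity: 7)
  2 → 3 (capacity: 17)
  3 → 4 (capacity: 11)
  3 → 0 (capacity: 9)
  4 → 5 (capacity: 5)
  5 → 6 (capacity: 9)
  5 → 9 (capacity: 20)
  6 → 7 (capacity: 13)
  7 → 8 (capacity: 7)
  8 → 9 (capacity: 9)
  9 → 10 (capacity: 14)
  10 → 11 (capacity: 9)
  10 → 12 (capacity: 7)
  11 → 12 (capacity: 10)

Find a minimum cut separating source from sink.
Min cut value = 5, edges: (4,5)

Min cut value: 5
Partition: S = [0, 1, 2, 3, 4], T = [5, 6, 7, 8, 9, 10, 11, 12]
Cut edges: (4,5)

By max-flow min-cut theorem, max flow = min cut = 5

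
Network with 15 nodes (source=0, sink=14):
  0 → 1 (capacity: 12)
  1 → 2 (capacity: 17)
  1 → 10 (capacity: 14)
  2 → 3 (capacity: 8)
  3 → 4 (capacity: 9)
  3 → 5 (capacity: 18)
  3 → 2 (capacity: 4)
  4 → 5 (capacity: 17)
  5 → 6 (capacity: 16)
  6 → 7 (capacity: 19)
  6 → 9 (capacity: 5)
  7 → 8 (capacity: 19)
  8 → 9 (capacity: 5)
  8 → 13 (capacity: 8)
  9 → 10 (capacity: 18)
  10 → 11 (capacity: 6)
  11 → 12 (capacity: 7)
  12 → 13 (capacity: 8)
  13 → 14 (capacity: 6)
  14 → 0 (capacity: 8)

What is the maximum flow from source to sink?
Maximum flow = 6

Max flow: 6

Flow assignment:
  0 → 1: 6/12
  1 → 2: 6/17
  2 → 3: 6/8
  3 → 5: 6/18
  5 → 6: 6/16
  6 → 7: 5/19
  6 → 9: 1/5
  7 → 8: 5/19
  8 → 9: 5/5
  9 → 10: 6/18
  10 → 11: 6/6
  11 → 12: 6/7
  12 → 13: 6/8
  13 → 14: 6/6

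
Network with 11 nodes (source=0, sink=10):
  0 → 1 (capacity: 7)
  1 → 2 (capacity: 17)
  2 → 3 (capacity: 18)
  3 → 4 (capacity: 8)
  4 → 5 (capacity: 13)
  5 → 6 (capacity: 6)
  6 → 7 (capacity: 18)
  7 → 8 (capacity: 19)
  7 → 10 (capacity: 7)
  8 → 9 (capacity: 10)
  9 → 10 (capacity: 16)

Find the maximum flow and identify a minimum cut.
Max flow = 6, Min cut edges: (5,6)

Maximum flow: 6
Minimum cut: (5,6)
Partition: S = [0, 1, 2, 3, 4, 5], T = [6, 7, 8, 9, 10]

Max-flow min-cut theorem verified: both equal 6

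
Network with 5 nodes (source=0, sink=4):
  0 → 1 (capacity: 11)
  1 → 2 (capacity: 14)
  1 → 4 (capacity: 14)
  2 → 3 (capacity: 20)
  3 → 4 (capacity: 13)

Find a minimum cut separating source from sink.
Min cut value = 11, edges: (0,1)

Min cut value: 11
Partition: S = [0], T = [1, 2, 3, 4]
Cut edges: (0,1)

By max-flow min-cut theorem, max flow = min cut = 11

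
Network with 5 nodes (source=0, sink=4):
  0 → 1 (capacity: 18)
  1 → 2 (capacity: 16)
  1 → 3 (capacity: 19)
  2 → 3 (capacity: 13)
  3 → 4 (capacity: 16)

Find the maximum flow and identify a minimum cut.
Max flow = 16, Min cut edges: (3,4)

Maximum flow: 16
Minimum cut: (3,4)
Partition: S = [0, 1, 2, 3], T = [4]

Max-flow min-cut theorem verified: both equal 16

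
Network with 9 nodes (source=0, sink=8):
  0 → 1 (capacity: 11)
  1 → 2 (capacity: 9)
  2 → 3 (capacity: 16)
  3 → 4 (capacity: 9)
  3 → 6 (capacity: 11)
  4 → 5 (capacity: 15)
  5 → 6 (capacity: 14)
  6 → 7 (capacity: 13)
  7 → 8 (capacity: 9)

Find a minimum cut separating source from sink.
Min cut value = 9, edges: (7,8)

Min cut value: 9
Partition: S = [0, 1, 2, 3, 4, 5, 6, 7], T = [8]
Cut edges: (7,8)

By max-flow min-cut theorem, max flow = min cut = 9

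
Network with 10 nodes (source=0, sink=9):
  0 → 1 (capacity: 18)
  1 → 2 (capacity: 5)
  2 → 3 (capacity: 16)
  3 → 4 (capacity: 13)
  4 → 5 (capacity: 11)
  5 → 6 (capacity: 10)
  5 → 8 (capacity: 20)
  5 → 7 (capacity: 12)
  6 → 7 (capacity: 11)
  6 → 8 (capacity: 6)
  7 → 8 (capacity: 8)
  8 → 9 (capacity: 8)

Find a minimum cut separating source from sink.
Min cut value = 5, edges: (1,2)

Min cut value: 5
Partition: S = [0, 1], T = [2, 3, 4, 5, 6, 7, 8, 9]
Cut edges: (1,2)

By max-flow min-cut theorem, max flow = min cut = 5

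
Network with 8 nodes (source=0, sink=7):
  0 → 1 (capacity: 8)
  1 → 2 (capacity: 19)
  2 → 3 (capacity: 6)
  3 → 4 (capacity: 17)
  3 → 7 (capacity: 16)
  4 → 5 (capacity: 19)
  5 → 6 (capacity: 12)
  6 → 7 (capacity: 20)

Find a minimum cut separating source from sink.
Min cut value = 6, edges: (2,3)

Min cut value: 6
Partition: S = [0, 1, 2], T = [3, 4, 5, 6, 7]
Cut edges: (2,3)

By max-flow min-cut theorem, max flow = min cut = 6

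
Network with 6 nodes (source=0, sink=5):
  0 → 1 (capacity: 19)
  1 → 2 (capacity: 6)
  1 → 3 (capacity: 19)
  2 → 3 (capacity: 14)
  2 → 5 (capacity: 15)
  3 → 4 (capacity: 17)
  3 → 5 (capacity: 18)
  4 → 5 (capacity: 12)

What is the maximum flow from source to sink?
Maximum flow = 19

Max flow: 19

Flow assignment:
  0 → 1: 19/19
  1 → 2: 6/6
  1 → 3: 13/19
  2 → 5: 6/15
  3 → 5: 13/18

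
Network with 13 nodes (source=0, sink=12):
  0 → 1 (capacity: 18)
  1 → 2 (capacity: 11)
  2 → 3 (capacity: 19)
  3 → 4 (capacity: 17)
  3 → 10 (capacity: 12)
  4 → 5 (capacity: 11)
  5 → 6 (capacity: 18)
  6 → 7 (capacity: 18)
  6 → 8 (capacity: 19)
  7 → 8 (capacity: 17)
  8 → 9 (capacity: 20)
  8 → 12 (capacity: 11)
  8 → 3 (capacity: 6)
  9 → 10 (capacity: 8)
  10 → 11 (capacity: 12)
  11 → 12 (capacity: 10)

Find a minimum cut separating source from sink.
Min cut value = 11, edges: (1,2)

Min cut value: 11
Partition: S = [0, 1], T = [2, 3, 4, 5, 6, 7, 8, 9, 10, 11, 12]
Cut edges: (1,2)

By max-flow min-cut theorem, max flow = min cut = 11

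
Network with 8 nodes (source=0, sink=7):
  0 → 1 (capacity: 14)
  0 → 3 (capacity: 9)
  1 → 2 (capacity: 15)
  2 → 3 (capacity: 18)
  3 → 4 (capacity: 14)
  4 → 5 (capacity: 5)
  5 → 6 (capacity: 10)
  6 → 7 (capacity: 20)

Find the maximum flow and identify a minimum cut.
Max flow = 5, Min cut edges: (4,5)

Maximum flow: 5
Minimum cut: (4,5)
Partition: S = [0, 1, 2, 3, 4], T = [5, 6, 7]

Max-flow min-cut theorem verified: both equal 5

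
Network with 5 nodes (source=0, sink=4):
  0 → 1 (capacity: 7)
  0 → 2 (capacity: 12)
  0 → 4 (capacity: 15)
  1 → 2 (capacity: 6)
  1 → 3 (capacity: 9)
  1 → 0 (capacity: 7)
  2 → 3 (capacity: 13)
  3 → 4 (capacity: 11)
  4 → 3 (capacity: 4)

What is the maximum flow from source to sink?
Maximum flow = 26

Max flow: 26

Flow assignment:
  0 → 2: 11/12
  0 → 4: 15/15
  2 → 3: 11/13
  3 → 4: 11/11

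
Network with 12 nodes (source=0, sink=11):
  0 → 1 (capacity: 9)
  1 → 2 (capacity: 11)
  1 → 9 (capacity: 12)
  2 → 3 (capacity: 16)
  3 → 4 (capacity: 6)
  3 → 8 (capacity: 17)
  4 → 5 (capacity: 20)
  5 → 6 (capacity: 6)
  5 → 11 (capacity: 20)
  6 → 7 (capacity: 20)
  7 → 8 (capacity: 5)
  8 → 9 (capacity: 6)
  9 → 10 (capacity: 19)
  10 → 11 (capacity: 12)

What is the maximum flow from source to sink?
Maximum flow = 9

Max flow: 9

Flow assignment:
  0 → 1: 9/9
  1 → 9: 9/12
  9 → 10: 9/19
  10 → 11: 9/12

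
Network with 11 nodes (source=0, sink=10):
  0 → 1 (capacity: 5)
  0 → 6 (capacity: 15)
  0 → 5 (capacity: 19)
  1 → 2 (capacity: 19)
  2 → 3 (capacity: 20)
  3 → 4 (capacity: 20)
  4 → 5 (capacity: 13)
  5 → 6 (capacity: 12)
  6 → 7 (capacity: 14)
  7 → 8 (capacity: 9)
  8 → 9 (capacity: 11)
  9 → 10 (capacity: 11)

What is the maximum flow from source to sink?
Maximum flow = 9

Max flow: 9

Flow assignment:
  0 → 1: 5/5
  0 → 5: 4/19
  1 → 2: 5/19
  2 → 3: 5/20
  3 → 4: 5/20
  4 → 5: 5/13
  5 → 6: 9/12
  6 → 7: 9/14
  7 → 8: 9/9
  8 → 9: 9/11
  9 → 10: 9/11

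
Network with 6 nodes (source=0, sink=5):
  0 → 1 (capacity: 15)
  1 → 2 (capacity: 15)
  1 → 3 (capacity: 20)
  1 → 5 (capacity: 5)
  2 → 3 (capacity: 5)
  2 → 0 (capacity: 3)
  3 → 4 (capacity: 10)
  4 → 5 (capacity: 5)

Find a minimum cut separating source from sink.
Min cut value = 10, edges: (1,5), (4,5)

Min cut value: 10
Partition: S = [0, 1, 2, 3, 4], T = [5]
Cut edges: (1,5), (4,5)

By max-flow min-cut theorem, max flow = min cut = 10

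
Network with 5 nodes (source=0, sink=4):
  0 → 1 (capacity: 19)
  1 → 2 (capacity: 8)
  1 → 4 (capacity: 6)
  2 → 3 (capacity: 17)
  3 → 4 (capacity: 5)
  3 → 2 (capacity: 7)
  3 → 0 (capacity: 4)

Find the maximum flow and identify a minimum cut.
Max flow = 11, Min cut edges: (1,4), (3,4)

Maximum flow: 11
Minimum cut: (1,4), (3,4)
Partition: S = [0, 1, 2, 3], T = [4]

Max-flow min-cut theorem verified: both equal 11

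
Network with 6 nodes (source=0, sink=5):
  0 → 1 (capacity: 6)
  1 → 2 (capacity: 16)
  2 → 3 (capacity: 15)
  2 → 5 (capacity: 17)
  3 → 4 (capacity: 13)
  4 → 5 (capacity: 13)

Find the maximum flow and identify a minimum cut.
Max flow = 6, Min cut edges: (0,1)

Maximum flow: 6
Minimum cut: (0,1)
Partition: S = [0], T = [1, 2, 3, 4, 5]

Max-flow min-cut theorem verified: both equal 6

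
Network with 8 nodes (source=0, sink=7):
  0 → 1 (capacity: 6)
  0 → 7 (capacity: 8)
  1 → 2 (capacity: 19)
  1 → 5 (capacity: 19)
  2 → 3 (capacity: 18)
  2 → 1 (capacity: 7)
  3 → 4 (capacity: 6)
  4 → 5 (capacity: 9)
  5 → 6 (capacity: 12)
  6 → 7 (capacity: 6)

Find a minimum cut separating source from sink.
Min cut value = 14, edges: (0,7), (6,7)

Min cut value: 14
Partition: S = [0, 1, 2, 3, 4, 5, 6], T = [7]
Cut edges: (0,7), (6,7)

By max-flow min-cut theorem, max flow = min cut = 14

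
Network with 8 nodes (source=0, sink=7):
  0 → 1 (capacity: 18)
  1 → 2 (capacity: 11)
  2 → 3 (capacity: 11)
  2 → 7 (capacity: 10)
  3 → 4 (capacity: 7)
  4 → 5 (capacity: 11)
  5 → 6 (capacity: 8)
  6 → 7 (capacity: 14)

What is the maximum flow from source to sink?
Maximum flow = 11

Max flow: 11

Flow assignment:
  0 → 1: 11/18
  1 → 2: 11/11
  2 → 3: 1/11
  2 → 7: 10/10
  3 → 4: 1/7
  4 → 5: 1/11
  5 → 6: 1/8
  6 → 7: 1/14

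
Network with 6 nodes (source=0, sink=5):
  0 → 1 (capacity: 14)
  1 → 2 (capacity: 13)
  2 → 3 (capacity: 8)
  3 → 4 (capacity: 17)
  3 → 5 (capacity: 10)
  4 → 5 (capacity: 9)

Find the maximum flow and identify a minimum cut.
Max flow = 8, Min cut edges: (2,3)

Maximum flow: 8
Minimum cut: (2,3)
Partition: S = [0, 1, 2], T = [3, 4, 5]

Max-flow min-cut theorem verified: both equal 8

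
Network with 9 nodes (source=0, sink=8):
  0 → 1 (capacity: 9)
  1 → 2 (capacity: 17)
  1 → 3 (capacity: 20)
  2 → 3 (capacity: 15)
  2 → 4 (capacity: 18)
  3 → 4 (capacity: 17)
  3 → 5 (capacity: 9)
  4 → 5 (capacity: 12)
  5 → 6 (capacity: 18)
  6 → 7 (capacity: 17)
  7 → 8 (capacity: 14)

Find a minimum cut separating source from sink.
Min cut value = 9, edges: (0,1)

Min cut value: 9
Partition: S = [0], T = [1, 2, 3, 4, 5, 6, 7, 8]
Cut edges: (0,1)

By max-flow min-cut theorem, max flow = min cut = 9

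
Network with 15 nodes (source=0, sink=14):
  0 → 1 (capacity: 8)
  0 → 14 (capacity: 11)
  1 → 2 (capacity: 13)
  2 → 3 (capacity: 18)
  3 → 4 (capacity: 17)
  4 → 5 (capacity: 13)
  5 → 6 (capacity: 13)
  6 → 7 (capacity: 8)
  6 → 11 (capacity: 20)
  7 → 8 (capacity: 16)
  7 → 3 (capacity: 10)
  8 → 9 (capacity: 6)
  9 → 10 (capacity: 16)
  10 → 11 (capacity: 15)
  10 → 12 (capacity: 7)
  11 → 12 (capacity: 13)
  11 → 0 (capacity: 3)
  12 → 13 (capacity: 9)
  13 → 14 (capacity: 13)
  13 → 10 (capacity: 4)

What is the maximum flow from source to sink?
Maximum flow = 19

Max flow: 19

Flow assignment:
  0 → 1: 8/8
  0 → 14: 11/11
  1 → 2: 8/13
  2 → 3: 8/18
  3 → 4: 8/17
  4 → 5: 8/13
  5 → 6: 8/13
  6 → 11: 8/20
  11 → 12: 8/13
  12 → 13: 8/9
  13 → 14: 8/13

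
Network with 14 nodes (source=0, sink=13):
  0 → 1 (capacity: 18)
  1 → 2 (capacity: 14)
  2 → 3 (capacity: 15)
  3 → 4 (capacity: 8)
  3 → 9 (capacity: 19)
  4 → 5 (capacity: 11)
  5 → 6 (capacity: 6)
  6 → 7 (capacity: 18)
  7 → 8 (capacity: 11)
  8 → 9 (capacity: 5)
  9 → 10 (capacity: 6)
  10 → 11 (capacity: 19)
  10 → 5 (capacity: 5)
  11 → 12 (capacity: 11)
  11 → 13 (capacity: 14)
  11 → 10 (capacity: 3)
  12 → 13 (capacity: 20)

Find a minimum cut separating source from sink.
Min cut value = 6, edges: (9,10)

Min cut value: 6
Partition: S = [0, 1, 2, 3, 4, 5, 6, 7, 8, 9], T = [10, 11, 12, 13]
Cut edges: (9,10)

By max-flow min-cut theorem, max flow = min cut = 6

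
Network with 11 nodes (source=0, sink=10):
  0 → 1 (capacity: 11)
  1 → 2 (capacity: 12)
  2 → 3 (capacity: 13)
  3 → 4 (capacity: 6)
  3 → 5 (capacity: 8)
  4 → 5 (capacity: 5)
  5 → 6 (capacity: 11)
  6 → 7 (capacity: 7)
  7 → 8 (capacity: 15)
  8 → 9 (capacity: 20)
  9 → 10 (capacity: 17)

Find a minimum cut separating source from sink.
Min cut value = 7, edges: (6,7)

Min cut value: 7
Partition: S = [0, 1, 2, 3, 4, 5, 6], T = [7, 8, 9, 10]
Cut edges: (6,7)

By max-flow min-cut theorem, max flow = min cut = 7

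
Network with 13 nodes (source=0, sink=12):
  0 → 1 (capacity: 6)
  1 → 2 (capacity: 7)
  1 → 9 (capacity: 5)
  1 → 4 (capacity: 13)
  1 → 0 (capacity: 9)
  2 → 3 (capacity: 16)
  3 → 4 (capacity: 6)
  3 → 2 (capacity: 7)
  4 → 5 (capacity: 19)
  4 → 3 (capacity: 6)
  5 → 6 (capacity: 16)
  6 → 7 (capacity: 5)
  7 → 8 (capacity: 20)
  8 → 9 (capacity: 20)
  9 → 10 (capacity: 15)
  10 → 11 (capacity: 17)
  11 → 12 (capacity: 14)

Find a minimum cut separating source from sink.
Min cut value = 6, edges: (0,1)

Min cut value: 6
Partition: S = [0], T = [1, 2, 3, 4, 5, 6, 7, 8, 9, 10, 11, 12]
Cut edges: (0,1)

By max-flow min-cut theorem, max flow = min cut = 6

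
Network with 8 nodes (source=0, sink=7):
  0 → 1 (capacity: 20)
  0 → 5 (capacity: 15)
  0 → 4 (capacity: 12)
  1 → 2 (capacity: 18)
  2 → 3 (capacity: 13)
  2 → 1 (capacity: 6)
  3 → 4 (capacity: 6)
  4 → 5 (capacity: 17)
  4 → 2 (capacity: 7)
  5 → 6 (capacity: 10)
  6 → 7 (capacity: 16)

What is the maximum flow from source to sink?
Maximum flow = 10

Max flow: 10

Flow assignment:
  0 → 1: 6/20
  0 → 4: 4/12
  1 → 2: 6/18
  2 → 3: 6/13
  3 → 4: 6/6
  4 → 5: 10/17
  5 → 6: 10/10
  6 → 7: 10/16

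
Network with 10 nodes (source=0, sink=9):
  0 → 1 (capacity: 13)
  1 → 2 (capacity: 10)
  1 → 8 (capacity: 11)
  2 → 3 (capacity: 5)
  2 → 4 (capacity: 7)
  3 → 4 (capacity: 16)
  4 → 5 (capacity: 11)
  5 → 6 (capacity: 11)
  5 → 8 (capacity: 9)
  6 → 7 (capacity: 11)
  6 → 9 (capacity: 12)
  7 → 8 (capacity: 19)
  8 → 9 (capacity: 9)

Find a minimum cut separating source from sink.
Min cut value = 13, edges: (0,1)

Min cut value: 13
Partition: S = [0], T = [1, 2, 3, 4, 5, 6, 7, 8, 9]
Cut edges: (0,1)

By max-flow min-cut theorem, max flow = min cut = 13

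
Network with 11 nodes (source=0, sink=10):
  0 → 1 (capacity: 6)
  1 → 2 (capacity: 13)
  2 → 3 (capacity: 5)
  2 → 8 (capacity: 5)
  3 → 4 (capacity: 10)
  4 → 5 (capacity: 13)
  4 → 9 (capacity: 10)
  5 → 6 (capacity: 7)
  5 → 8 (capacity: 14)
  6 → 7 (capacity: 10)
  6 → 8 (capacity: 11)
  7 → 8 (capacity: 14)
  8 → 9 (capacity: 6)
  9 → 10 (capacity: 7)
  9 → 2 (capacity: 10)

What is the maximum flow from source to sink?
Maximum flow = 6

Max flow: 6

Flow assignment:
  0 → 1: 6/6
  1 → 2: 6/13
  2 → 3: 1/5
  2 → 8: 5/5
  3 → 4: 1/10
  4 → 9: 1/10
  8 → 9: 5/6
  9 → 10: 6/7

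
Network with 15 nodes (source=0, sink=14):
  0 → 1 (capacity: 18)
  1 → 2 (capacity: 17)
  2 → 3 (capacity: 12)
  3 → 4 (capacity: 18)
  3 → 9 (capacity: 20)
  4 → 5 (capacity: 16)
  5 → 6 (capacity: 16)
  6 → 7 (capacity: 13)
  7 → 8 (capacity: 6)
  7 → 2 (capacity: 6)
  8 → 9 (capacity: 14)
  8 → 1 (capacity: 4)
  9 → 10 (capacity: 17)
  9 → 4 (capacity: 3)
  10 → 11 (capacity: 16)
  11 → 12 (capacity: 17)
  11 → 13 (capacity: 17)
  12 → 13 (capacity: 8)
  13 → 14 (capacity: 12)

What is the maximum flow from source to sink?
Maximum flow = 12

Max flow: 12

Flow assignment:
  0 → 1: 12/18
  1 → 2: 12/17
  2 → 3: 12/12
  3 → 9: 12/20
  9 → 10: 12/17
  10 → 11: 12/16
  11 → 13: 12/17
  13 → 14: 12/12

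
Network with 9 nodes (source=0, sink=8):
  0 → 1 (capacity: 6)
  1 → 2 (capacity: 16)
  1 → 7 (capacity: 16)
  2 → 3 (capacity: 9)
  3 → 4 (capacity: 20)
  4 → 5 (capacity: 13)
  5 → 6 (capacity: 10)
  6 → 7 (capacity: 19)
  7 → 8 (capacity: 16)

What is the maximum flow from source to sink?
Maximum flow = 6

Max flow: 6

Flow assignment:
  0 → 1: 6/6
  1 → 7: 6/16
  7 → 8: 6/16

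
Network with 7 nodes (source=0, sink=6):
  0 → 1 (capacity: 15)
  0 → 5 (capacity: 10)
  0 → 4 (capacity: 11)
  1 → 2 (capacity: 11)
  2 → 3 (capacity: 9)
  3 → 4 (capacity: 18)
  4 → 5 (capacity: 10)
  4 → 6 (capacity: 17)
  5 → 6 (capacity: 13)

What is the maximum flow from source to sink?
Maximum flow = 30

Max flow: 30

Flow assignment:
  0 → 1: 9/15
  0 → 5: 10/10
  0 → 4: 11/11
  1 → 2: 9/11
  2 → 3: 9/9
  3 → 4: 9/18
  4 → 5: 3/10
  4 → 6: 17/17
  5 → 6: 13/13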